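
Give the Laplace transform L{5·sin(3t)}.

L{sin(ωt)} = ω/(s² + ω²), so L{sin(3t)} = 3/(s² + 9). Then L{5·sin(3t)} = 5·3/(s² + 9) = 15/(s² + 9)

Final answer: 15/(s² + 9)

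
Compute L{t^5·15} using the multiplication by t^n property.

L{15} = 15/s. d^1/ds^1[1/s] = -1/s². d^2/ds^2[1/s] = 2/s^3. d^3/ds^3[1/s] = -6/s^4. d^4/ds^4[1/s] = 24/s^5. d^5/ds^5[1/s] = -120/s^6. So L{t^5} = (-1)^{5}·-120/s^6 = 120/s^6. Then L{t^5·15} = 15·120/s^6 = 1800/s^6

Final answer: 1800/s^6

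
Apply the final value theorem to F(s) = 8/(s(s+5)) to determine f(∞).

f(∞) = lim_{s→0} s·8/(s(s+5)) = lim_{s→0} 8/(s+5) = 8/5 = 8/5

Final answer: 8/5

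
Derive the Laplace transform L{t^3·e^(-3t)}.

L{t^n·e^(at)} = n!/(s-a)^(n+1), so L{t^3·e^(-3t)} = 6/(s+3)^4

Final answer: 6/(s+3)^4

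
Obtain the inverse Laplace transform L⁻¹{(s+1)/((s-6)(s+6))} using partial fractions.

Using partial fractions, f(t) = (7e^(6t) + 5e^(-6t))/12

Final answer: (7e^(6t) + 5e^(-6t))/12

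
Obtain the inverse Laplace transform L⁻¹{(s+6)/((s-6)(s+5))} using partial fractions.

Using partial fractions, f(t) = (12e^(6t) - e^(-5t))/11

Final answer: (12e^(6t) - e^(-5t))/11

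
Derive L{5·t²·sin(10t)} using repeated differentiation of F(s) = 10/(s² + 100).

F(s) = 10/(s² + 100). F'(s) = -20s/(s² + 100)². F''(s) = -20(100 - 3s²)/(s² + 100)³ = (60s² - 2000)/(s² + 100)³. So L{t²·sin(10t)} = (-1)² F''(s) = (60s² - 2000)/(s² + 100)³. Then L{5·t²·sin(10t)} = 5·(60s² - 2000)/(s² + 100)³ = (300s² - 10000)/(s² + 100)³

Final answer: (300s² - 10000)/(s² + 100)³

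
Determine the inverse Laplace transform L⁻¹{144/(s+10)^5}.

L⁻¹{n!/(s-a)^(n+1)} = t^n·e^(at) with n=4, a=-10. So L⁻¹{24/(s+10)^5} = t^4·e^(-10t), and L⁻¹{144/(s+10)^5} = (144/24)·t^4·e^(-10t) = 6·t^4·e^(-10t)

Final answer: 6·t^4·e^(-10t)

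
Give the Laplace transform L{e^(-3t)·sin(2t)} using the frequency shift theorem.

Frequency shift: L{e^(at)f(t)} = F(s-a). L{e^(-3t)·sin(2t)} = 2/((s+3)² + 4)

Final answer: 2/((s+3)² + 4)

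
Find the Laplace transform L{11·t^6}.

L{t^n} = n!/s^(n+1), so L{t^6} = 720/s^7. Then L{11·t^6} = 11·720/s^7 = 7920/s^7

Final answer: 7920/s^7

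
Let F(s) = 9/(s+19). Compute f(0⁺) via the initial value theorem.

f(0⁺) = lim_{s→∞} s·9/(s+19) = lim_{s→∞} 9s/(s+19) = 9

Final answer: 9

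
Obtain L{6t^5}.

L{t^n} = n!/s^(n+1). So L{6t^5} = 6·5!/s^6 = 720/s^6

Final answer: 720/s^6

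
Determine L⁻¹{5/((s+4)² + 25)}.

Form: b/((s-a)² + b²) → e^(at)sin(bt). With a=-4, b=5

Final answer: e^(-4t)·sin(5t)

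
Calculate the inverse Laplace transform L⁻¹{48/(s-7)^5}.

L⁻¹{n!/(s-a)^(n+1)} = t^n·e^(at) with n=4, a=7. So L⁻¹{24/(s-7)^5} = t^4·e^(7t), and L⁻¹{48/(s-7)^5} = (48/24)·t^4·e^(7t) = 2·t^4·e^(7t)

Final answer: 2·t^4·e^(7t)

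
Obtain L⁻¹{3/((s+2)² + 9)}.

Form: b/((s-a)² + b²) → e^(at)sin(bt). With a=-2, b=3

Final answer: e^(-2t)·sin(3t)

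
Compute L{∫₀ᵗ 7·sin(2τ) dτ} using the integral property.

L{∫₀ᵗ f(τ)dτ} = F(s)/s with F(s) = 14/(s² + 4), so the result is (14/(s² + 4))/s = 14/(s(s² + 4))

Final answer: 14/(s(s² + 4))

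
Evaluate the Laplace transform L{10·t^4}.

L{t^n} = n!/s^(n+1), so L{t^4} = 24/s^5. Then L{10·t^4} = 10·24/s^5 = 240/s^5

Final answer: 240/s^5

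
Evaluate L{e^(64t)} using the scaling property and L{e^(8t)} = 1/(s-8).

Using L{f(at)} = (1/a)F(s/a) with a=8 and f(t) = e^(8t): L{e^(64t)} = (1/8) · 1/((s/8)-8) = (1/8) · 8/(s-64) = 1/(s-64)

Final answer: 1/(s-64)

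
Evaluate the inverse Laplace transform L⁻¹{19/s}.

L⁻¹{c/s} = c, so L⁻¹{19/s} = 19

Final answer: 19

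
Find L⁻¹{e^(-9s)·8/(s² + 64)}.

L⁻¹{8/(s² + 64)} = sin(8t). By the time shift theorem, L⁻¹{e^(-as)F(s)} = u(t-a)f(t-a) with a=9, so L⁻¹{e^(-9s)·8/(s² + 64)} = u(t-9)·sin(8(t-9))

Final answer: u(t-9)·sin(8(t-9))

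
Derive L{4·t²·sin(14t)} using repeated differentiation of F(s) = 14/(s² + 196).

F(s) = 14/(s² + 196). F'(s) = -28s/(s² + 196)². F''(s) = -28(196 - 3s²)/(s² + 196)³ = (84s² - 5488)/(s² + 196)³. So L{t²·sin(14t)} = (-1)² F''(s) = (84s² - 5488)/(s² + 196)³. Then L{4·t²·sin(14t)} = 4·(84s² - 5488)/(s² + 196)³ = (336s² - 21952)/(s² + 196)³

Final answer: (336s² - 21952)/(s² + 196)³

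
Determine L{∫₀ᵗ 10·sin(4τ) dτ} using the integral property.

L{∫₀ᵗ f(τ)dτ} = F(s)/s with F(s) = 40/(s² + 16), so the result is (40/(s² + 16))/s = 40/(s(s² + 16))

Final answer: 40/(s(s² + 16))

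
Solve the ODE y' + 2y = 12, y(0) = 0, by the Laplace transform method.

sY + 2Y = 12/s. Y = 12/(s(s+2)). Partial fractions: Y = 6/s - 6/(s+2)

Final answer: y(t) = 6(1 - e^(-2t))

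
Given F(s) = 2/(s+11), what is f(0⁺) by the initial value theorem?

f(0⁺) = lim_{s→∞} s·2/(s+11) = lim_{s→∞} 2s/(s+11) = 2

Final answer: 2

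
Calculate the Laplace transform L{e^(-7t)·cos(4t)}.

L{e^(at)·cos(ωt)} = (s-a)/((s-a)² + ω²), so L{e^(-7t)·cos(4t)} = (s+7)/((s+7)² + 16)

Final answer: (s+7)/((s+7)² + 16)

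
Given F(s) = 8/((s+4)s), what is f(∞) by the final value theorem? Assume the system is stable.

f(∞) = lim_{s→0} sF(s) = lim_{s→0} 8/(s+4) = 2

Final answer: 2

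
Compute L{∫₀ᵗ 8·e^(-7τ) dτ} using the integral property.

L{∫₀ᵗ f(τ)dτ} = F(s)/s with F(s) = 8/(s+7), so L{∫₀ᵗ 8·e^(-7τ) dτ} = 8/(s(s+7))

Final answer: 8/(s(s+7))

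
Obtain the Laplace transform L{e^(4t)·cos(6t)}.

L{e^(at)·cos(ωt)} = (s-a)/((s-a)² + ω²), so L{e^(4t)·cos(6t)} = (s-4)/((s-4)² + 36)

Final answer: (s-4)/((s-4)² + 36)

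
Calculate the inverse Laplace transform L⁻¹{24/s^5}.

L⁻¹{n!/s^(n+1)} = t^n with n=4. So L⁻¹{24/s^5} = t^4

Final answer: t^4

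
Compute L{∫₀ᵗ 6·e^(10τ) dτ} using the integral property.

L{∫₀ᵗ f(τ)dτ} = F(s)/s with F(s) = 6/(s-10), so L{∫₀ᵗ 6·e^(10τ) dτ} = 6/(s(s-10))

Final answer: 6/(s(s-10))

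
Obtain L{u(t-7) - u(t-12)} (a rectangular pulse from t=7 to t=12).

L{u(t-a)} = e^(-as)/s. L{u(t-7) - u(t-12)} = (e^(-7s) - e^(-12s))/s

Final answer: (e^(-7s) - e^(-12s))/s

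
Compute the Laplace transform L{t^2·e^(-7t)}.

L{t^n·e^(at)} = n!/(s-a)^(n+1), so L{t^2·e^(-7t)} = 2/(s+7)^3

Final answer: 2/(s+7)^3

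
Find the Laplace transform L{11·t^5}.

L{t^n} = n!/s^(n+1), so L{t^5} = 120/s^6. Then L{11·t^5} = 11·120/s^6 = 1320/s^6

Final answer: 1320/s^6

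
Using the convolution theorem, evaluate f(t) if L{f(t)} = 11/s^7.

11/s^7 = (11/s)·(1/s^6) = L{11}·L{t^5/120}. By convolution, f(t) = 11*t^5/120 = ∫₀ᵗ 11·τ^5/120 dτ = 11·t^6/720

Final answer: 11·t^6/720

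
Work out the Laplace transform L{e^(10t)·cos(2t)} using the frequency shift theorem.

Frequency shift: L{e^(at)f(t)} = F(s-a). L{e^(10t)·cos(2t)} = (s-10)/((s-10)² + 4)

Final answer: (s-10)/((s-10)² + 4)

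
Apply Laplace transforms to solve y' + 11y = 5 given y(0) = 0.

sY + 11Y = 5/s. Y = 5/(s(s+11)). Partial fractions: Y = 5/11/s - 5/11/(s+11)

Final answer: y(t) = 5/11(1 - e^(-11t))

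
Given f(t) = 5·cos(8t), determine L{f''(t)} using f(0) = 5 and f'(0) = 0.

F(s) = 5s/(s² + 64). L{f''(t)} = s²F(s) - sf(0) - f'(0) = 5s³/(s² + 64) - 5s = (5s³ - 5s(s² + 64))/(s² + 64) = -320s/(s² + 64)

Final answer: -320s/(s² + 64)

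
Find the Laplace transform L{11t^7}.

L{11t^7} = 11 · L{t^7} = 11 · 5040/s^8 = 55440/s^8

Final answer: 55440/s^8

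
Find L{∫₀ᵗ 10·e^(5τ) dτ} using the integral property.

L{∫₀ᵗ f(τ)dτ} = F(s)/s with F(s) = 10/(s-5), so L{∫₀ᵗ 10·e^(5τ) dτ} = 10/(s(s-5))

Final answer: 10/(s(s-5))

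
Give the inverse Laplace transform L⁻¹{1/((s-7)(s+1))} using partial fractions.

Decompose: A/(s-7) + B/(s+1). A = 1/8, B = -1/8. f(t) = (e^(7t) - e^(-t))/8

Final answer: (e^(7t) - e^(-t))/8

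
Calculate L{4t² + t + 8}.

L{4t² + t + 8} = 4·2/s³ + 1/s² + 8/s = 8/s³ + 1/s² + 8/s

Final answer: 8/s³ + 1/s² + 8/s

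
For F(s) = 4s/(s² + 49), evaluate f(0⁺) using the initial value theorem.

f(0⁺) = lim_{s→∞} s·4s/(s² + 49) = lim_{s→∞} 4s²/(s² + 49) = 4

Final answer: 4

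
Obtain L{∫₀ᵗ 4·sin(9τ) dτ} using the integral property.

L{∫₀ᵗ f(τ)dτ} = F(s)/s with F(s) = 36/(s² + 81), so the result is (36/(s² + 81))/s = 36/(s(s² + 81))

Final answer: 36/(s(s² + 81))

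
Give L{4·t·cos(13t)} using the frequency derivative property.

L{cos(13t)} = s/(s² + 169). Derivative: d/ds[s/(s² + 169)] = [(s² + 169) - s·2s]/(s² + 169)² = (169 - s²)/(s² + 169)². So L{t·cos(13t)} = -F'(s) = (s² - 169)/(s² + 169)². Then L{4·t·cos(13t)} = 4·(s² - 169)/(s² + 169)²

Final answer: 4·(s² - 169)/(s² + 169)²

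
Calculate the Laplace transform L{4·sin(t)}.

L{sin(ωt)} = ω/(s² + ω²), so L{sin(t)} = 1/(s² + 1). Then L{4·sin(t)} = 4·1/(s² + 1) = 4/(s² + 1)

Final answer: 4/(s² + 1)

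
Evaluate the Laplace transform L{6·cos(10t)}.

L{cos(ωt)} = s/(s² + ω²), so L{cos(10t)} = s/(s² + 100). Then L{6·cos(10t)} = 6·s/(s² + 100) = 6s/(s² + 100)

Final answer: 6s/(s² + 100)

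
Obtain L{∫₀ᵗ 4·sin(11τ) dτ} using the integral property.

L{∫₀ᵗ f(τ)dτ} = F(s)/s with F(s) = 44/(s² + 121), so the result is (44/(s² + 121))/s = 44/(s(s² + 121))

Final answer: 44/(s(s² + 121))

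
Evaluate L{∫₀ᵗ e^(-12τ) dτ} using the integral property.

L{∫₀ᵗ f(τ)dτ} = F(s)/s with F(s) = 1/(s+12), so L{∫₀ᵗ e^(-12τ) dτ} = 1/(s(s+12))

Final answer: 1/(s(s+12))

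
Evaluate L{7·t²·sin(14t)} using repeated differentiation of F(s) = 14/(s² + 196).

F(s) = 14/(s² + 196). F'(s) = -28s/(s² + 196)². F''(s) = -28(196 - 3s²)/(s² + 196)³ = (84s² - 5488)/(s² + 196)³. So L{t²·sin(14t)} = (-1)² F''(s) = (84s² - 5488)/(s² + 196)³. Then L{7·t²·sin(14t)} = 7·(84s² - 5488)/(s² + 196)³ = (588s² - 38416)/(s² + 196)³

Final answer: (588s² - 38416)/(s² + 196)³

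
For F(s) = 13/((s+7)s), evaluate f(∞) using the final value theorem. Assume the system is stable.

f(∞) = lim_{s→0} sF(s) = lim_{s→0} 13/(s+7) = 13/7

Final answer: 13/7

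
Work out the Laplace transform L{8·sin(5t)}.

L{sin(ωt)} = ω/(s² + ω²), so L{sin(5t)} = 5/(s² + 25). Then L{8·sin(5t)} = 8·5/(s² + 25) = 40/(s² + 25)

Final answer: 40/(s² + 25)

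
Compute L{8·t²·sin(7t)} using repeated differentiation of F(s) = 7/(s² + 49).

F(s) = 7/(s² + 49). F'(s) = -14s/(s² + 49)². F''(s) = -14(49 - 3s²)/(s² + 49)³ = (42s² - 686)/(s² + 49)³. So L{t²·sin(7t)} = (-1)² F''(s) = (42s² - 686)/(s² + 49)³. Then L{8·t²·sin(7t)} = 8·(42s² - 686)/(s² + 49)³ = (336s² - 5488)/(s² + 49)³

Final answer: (336s² - 5488)/(s² + 49)³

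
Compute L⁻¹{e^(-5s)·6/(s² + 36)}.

L⁻¹{6/(s² + 36)} = sin(6t). By the time shift theorem, L⁻¹{e^(-as)F(s)} = u(t-a)f(t-a) with a=5, so L⁻¹{e^(-5s)·6/(s² + 36)} = u(t-5)·sin(6(t-5))

Final answer: u(t-5)·sin(6(t-5))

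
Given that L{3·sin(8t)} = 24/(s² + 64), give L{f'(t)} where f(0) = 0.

L{f'(t)} = s·F(s) - f(0) = s·24/(s² + 64) - 0 = 24s/(s² + 64)

Final answer: 24s/(s² + 64)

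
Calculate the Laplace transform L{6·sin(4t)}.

L{sin(ωt)} = ω/(s² + ω²), so L{sin(4t)} = 4/(s² + 16). Then L{6·sin(4t)} = 6·4/(s² + 16) = 24/(s² + 16)

Final answer: 24/(s² + 16)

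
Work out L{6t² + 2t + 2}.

L{6t² + 2t + 2} = 6·2/s³ + 2/s² + 2/s = 12/s³ + 2/s² + 2/s

Final answer: 12/s³ + 2/s² + 2/s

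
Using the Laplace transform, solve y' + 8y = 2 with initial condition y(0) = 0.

sY + 8Y = 2/s. Y = 2/(s(s+8)). Partial fractions: Y = 1/4/s - 1/4/(s+8)

Final answer: y(t) = 1/4(1 - e^(-8t))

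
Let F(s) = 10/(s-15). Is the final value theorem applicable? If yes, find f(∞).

sF(s) = 10s/(s-15) has a pole at s = 15 in the right half-plane. Theorem does NOT apply (unstable system; f(t) = 10·e^(15t) grows without bound).

Final answer: Not applicable (unstable)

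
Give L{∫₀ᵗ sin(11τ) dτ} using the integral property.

L{∫₀ᵗ f(τ)dτ} = F(s)/s with F(s) = 11/(s² + 121), so the result is (11/(s² + 121))/s = 11/(s(s² + 121))

Final answer: 11/(s(s² + 121))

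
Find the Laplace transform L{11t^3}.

L{11t^3} = 11 · L{t^3} = 11 · 6/s^4 = 66/s^4

Final answer: 66/s^4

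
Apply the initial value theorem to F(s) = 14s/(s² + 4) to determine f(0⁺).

f(0⁺) = lim_{s→∞} s·14s/(s² + 4) = lim_{s→∞} 14s²/(s² + 4) = 14

Final answer: 14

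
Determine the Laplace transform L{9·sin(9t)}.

L{sin(ωt)} = ω/(s² + ω²), so L{sin(9t)} = 9/(s² + 81). Then L{9·sin(9t)} = 9·9/(s² + 81) = 81/(s² + 81)

Final answer: 81/(s² + 81)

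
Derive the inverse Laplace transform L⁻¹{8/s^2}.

L⁻¹{n!/s^(n+1)} = t^n with n=1. So L⁻¹{1/s^2} = t, and L⁻¹{8/s^2} = (8/1)·t = 8·t

Final answer: 8·t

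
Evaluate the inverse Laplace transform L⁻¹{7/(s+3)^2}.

L⁻¹{n!/(s-a)^(n+1)} = t^n·e^(at) with n=1, a=-3. So L⁻¹{1/(s+3)^2} = t·e^(-3t), and L⁻¹{7/(s+3)^2} = (7/1)·t·e^(-3t) = 7·t·e^(-3t)

Final answer: 7·t·e^(-3t)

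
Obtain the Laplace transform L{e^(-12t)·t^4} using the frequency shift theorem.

L{e^(at)·t^n} = n!/(s-a)^(n+1), so L{e^(-12t)·t^4} = 24/(s+12)^5

Final answer: 24/(s+12)^5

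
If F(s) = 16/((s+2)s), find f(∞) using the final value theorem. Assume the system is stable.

f(∞) = lim_{s→0} sF(s) = lim_{s→0} 16/(s+2) = 8

Final answer: 8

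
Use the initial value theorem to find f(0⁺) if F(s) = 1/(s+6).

f(0⁺) = lim_{s→∞} s·1/(s+6) = lim_{s→∞} s/(s+6) = 1

Final answer: 1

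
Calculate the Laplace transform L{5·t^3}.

L{t^n} = n!/s^(n+1), so L{t^3} = 6/s^4. Then L{5·t^3} = 5·6/s^4 = 30/s^4

Final answer: 30/s^4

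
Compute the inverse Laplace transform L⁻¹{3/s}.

L⁻¹{c/s} = c, so L⁻¹{3/s} = 3

Final answer: 3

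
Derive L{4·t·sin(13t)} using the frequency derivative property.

L{sin(13t)} = 13/(s² + 169). By L{t·f(t)} = -F'(s): -d/ds[13/(s² + 169)] = -(13)·(-2s)/(s² + 169)² = 26s/(s² + 169)². Then L{4·t·sin(13t)} = 4·26s/(s² + 169)² = 104s/(s² + 169)²

Final answer: 104s/(s² + 169)²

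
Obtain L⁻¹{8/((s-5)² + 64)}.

Form: b/((s-a)² + b²) → e^(at)sin(bt). With a=5, b=8

Final answer: e^(5t)·sin(8t)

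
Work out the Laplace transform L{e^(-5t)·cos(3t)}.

L{e^(at)·cos(ωt)} = (s-a)/((s-a)² + ω²), so L{e^(-5t)·cos(3t)} = (s+5)/((s+5)² + 9)

Final answer: (s+5)/((s+5)² + 9)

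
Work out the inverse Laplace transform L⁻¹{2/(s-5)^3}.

L⁻¹{n!/(s-a)^(n+1)} = t^n·e^(at), so L⁻¹{2/(s-5)^3} = t^2·e^(5t)

Final answer: t^2·e^(5t)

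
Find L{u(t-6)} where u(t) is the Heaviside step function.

L{u(t-a)} = e^(-as)/s. Here a=6, so L{u(t-6)} = e^(-6s)/s

Final answer: e^(-6s)/s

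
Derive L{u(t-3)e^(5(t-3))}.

u(t-a)f(t-a) with f(t)=e^(5t). L{e^(5t)} = 1/(s-5). By time shift: e^(-3s)/(s-5)

Final answer: e^(-3s)/(s-5)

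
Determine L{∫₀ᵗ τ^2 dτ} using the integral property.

L{∫₀ᵗ f(τ)dτ} = F(s)/s with f(t) = t^2. F(s) = 2/s^3, so L{∫₀ᵗ τ^2 dτ} = (2/s^3)/s = 2/s^4. (Check: ∫₀ᵗ τ^2 dτ = t^3/3.)

Final answer: 2/s^4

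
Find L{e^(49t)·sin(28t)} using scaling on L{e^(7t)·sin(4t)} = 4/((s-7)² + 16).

Scaling with a=7: L{e^(49t)·sin(28t)} = (1/7) · 4/((s/7-7)² + 16). Simplifying: 28/((s-49)² + 784)

Final answer: 28/((s-49)² + 784)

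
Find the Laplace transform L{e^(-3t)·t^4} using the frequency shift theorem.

L{e^(at)·t^n} = n!/(s-a)^(n+1), so L{e^(-3t)·t^4} = 24/(s+3)^5

Final answer: 24/(s+3)^5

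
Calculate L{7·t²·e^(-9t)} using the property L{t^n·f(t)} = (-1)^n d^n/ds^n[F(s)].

L{e^(-9t)} = 1/(s+9). d/ds[1/(s+9)] = -1/(s+9)². d²/ds²[1/(s+9)] = 2/(s+9)³. So L{t²·e^(-9t)} = (-1)² · 2/(s+9)³ = 2/(s+9)³. Then L{7·t²·e^(-9t)} = 7·2/(s+9)³ = 14/(s+9)³

Final answer: 14/(s+9)³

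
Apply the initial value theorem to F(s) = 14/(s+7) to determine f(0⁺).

f(0⁺) = lim_{s→∞} s·14/(s+7) = lim_{s→∞} 14s/(s+7) = 14

Final answer: 14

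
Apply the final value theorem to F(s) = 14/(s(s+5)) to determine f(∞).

f(∞) = lim_{s→0} s·14/(s(s+5)) = lim_{s→0} 14/(s+5) = 14/5 = 14/5

Final answer: 14/5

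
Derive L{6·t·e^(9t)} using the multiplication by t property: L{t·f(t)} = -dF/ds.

Using L{t^n·e^(at)} = n!/(s-a)^(n+1), L{t·e^(9t)} = 1/(s-9)^2, so L{6·t·e^(9t)} = 6·1/(s-9)^2 = 6/(s-9)^2

Final answer: 6/(s-9)^2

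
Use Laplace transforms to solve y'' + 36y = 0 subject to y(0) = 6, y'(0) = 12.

L{y''} + 36L{y} = 0. s²Y - 6s - 12 + 36Y = 0. Y(s² + 36) = 6s + 12. Y = (6s + 12)/(s² + 36). Inverting: y(t) = 6cos(6t) + 2sin(6t)

Final answer: y(t) = 6cos(6t) + 2sin(6t)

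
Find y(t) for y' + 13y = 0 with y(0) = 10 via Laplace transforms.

L{y'} + 13L{y} = 0. sY - 10 + 13Y = 0. Y(s+13) = 10. Y = 10/(s+13)

Final answer: y(t) = 10e^(-13t)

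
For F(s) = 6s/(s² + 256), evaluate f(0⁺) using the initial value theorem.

f(0⁺) = lim_{s→∞} s·6s/(s² + 256) = lim_{s→∞} 6s²/(s² + 256) = 6

Final answer: 6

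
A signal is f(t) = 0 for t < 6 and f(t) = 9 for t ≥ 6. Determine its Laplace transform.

f(t) = 9·u(t-6). L{u(t-6)} = e^(-6s)/s, so L{f(t)} = 9·e^(-6s)/s

Final answer: 9·e^(-6s)/s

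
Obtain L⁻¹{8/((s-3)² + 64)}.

Form: b/((s-a)² + b²) → e^(at)sin(bt). With a=3, b=8

Final answer: e^(3t)·sin(8t)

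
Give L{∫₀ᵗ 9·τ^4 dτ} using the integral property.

L{∫₀ᵗ f(τ)dτ} = F(s)/s with f(t) = 9t^4. F(s) = 216/s^5, so L{∫₀ᵗ 9·τ^4 dτ} = (216/s^5)/s = 216/s^6. (Check: ∫₀ᵗ 9·τ^4 dτ = 9t^5/5.)

Final answer: 216/s^6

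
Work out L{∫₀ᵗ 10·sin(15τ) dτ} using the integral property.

L{∫₀ᵗ f(τ)dτ} = F(s)/s with F(s) = 150/(s² + 225), so the result is (150/(s² + 225))/s = 150/(s(s² + 225))

Final answer: 150/(s(s² + 225))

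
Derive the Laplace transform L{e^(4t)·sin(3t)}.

L{e^(at)·sin(ωt)} = ω/((s-a)² + ω²), so L{e^(4t)·sin(3t)} = 3/((s-4)² + 9)

Final answer: 3/((s-4)² + 9)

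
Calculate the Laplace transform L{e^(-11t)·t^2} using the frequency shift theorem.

L{e^(at)·t^n} = n!/(s-a)^(n+1), so L{e^(-11t)·t^2} = 2/(s+11)^3

Final answer: 2/(s+11)^3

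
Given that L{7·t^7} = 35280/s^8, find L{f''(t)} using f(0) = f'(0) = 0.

L{f''(t)} = s²F(s) - sf(0) - f'(0) = s²·35280/s^8 - 0 - 0 = 35280/s^6

Final answer: 35280/s^6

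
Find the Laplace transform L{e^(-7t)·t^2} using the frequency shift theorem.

L{e^(at)·t^n} = n!/(s-a)^(n+1), so L{e^(-7t)·t^2} = 2/(s+7)^3

Final answer: 2/(s+7)^3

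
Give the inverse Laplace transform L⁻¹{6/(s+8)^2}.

L⁻¹{n!/(s-a)^(n+1)} = t^n·e^(at) with n=1, a=-8. So L⁻¹{1/(s+8)^2} = t·e^(-8t), and L⁻¹{6/(s+8)^2} = (6/1)·t·e^(-8t) = 6·t·e^(-8t)

Final answer: 6·t·e^(-8t)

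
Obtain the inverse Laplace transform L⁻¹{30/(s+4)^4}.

L⁻¹{n!/(s-a)^(n+1)} = t^n·e^(at) with n=3, a=-4. So L⁻¹{6/(s+4)^4} = t^3·e^(-4t), and L⁻¹{30/(s+4)^4} = (30/6)·t^3·e^(-4t) = 5·t^3·e^(-4t)

Final answer: 5·t^3·e^(-4t)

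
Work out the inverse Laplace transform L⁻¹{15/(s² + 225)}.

L⁻¹{15/(s² + 225)} = sin(15t)

Final answer: sin(15t)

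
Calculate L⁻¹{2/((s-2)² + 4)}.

Form: b/((s-a)² + b²) → e^(at)sin(bt). With a=2, b=2

Final answer: e^(2t)·sin(2t)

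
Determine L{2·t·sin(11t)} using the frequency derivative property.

L{sin(11t)} = 11/(s² + 121). By L{t·f(t)} = -F'(s): -d/ds[11/(s² + 121)] = -(11)·(-2s)/(s² + 121)² = 22s/(s² + 121)². Then L{2·t·sin(11t)} = 2·22s/(s² + 121)² = 44s/(s² + 121)²

Final answer: 44s/(s² + 121)²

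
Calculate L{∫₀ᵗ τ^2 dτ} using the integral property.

L{∫₀ᵗ f(τ)dτ} = F(s)/s with f(t) = t^2. F(s) = 2/s^3, so L{∫₀ᵗ τ^2 dτ} = (2/s^3)/s = 2/s^4. (Check: ∫₀ᵗ τ^2 dτ = t^3/3.)

Final answer: 2/s^4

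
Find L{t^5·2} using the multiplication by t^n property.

L{2} = 2/s. d^1/ds^1[1/s] = -1/s². d^2/ds^2[1/s] = 2/s^3. d^3/ds^3[1/s] = -6/s^4. d^4/ds^4[1/s] = 24/s^5. d^5/ds^5[1/s] = -120/s^6. So L{t^5} = (-1)^{5}·-120/s^6 = 120/s^6. Then L{t^5·2} = 2·120/s^6 = 240/s^6

Final answer: 240/s^6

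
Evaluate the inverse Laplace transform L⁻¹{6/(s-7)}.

L⁻¹{1/(s-a)} = e^(at), so L⁻¹{1/(s-7)} = e^(7t), and L⁻¹{6/(s-7)} = 6·e^(7t)

Final answer: 6·e^(7t)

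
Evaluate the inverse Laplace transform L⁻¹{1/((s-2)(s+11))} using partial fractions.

Decompose: A/(s-2) + B/(s+11). A = 1/13, B = -1/13. f(t) = (e^(2t) - e^(-11t))/13

Final answer: (e^(2t) - e^(-11t))/13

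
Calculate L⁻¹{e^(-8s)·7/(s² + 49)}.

L⁻¹{7/(s² + 49)} = sin(7t). By the time shift theorem, L⁻¹{e^(-as)F(s)} = u(t-a)f(t-a) with a=8, so L⁻¹{e^(-8s)·7/(s² + 49)} = u(t-8)·sin(7(t-8))

Final answer: u(t-8)·sin(7(t-8))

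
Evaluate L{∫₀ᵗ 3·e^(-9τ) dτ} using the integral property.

L{∫₀ᵗ f(τ)dτ} = F(s)/s with F(s) = 3/(s+9), so L{∫₀ᵗ 3·e^(-9τ) dτ} = 3/(s(s+9))

Final answer: 3/(s(s+9))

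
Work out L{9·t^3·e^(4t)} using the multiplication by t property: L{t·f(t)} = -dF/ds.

Using L{t^n·e^(at)} = n!/(s-a)^(n+1), L{t^3·e^(4t)} = 6/(s-4)^4, so L{9·t^3·e^(4t)} = 9·6/(s-4)^4 = 54/(s-4)^4

Final answer: 54/(s-4)^4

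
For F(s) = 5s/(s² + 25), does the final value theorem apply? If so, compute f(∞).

The final value theorem requires all poles of sF(s) in the left half-plane. sF(s) = 5s²/(s² + 25) has poles at s = ±5i (imaginary axis). Theorem does NOT apply (oscillatory system).

Final answer: Not applicable (oscillatory)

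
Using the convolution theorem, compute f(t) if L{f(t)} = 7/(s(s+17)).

7/(s(s+17)) = (7/s)·(1/(s+17)) = L{7}·L{e^(-17t)}. By convolution, f(t) = 7*e^(-17t) = ∫₀ᵗ 7·e^(-17τ) dτ = 7·(1 - e^(-17t))/17

Final answer: 7·(1 - e^(-17t))/17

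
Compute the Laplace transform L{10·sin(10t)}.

L{sin(ωt)} = ω/(s² + ω²), so L{sin(10t)} = 10/(s² + 100). Then L{10·sin(10t)} = 10·10/(s² + 100) = 100/(s² + 100)

Final answer: 100/(s² + 100)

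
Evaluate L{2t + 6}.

L{2t + 6} = 2·L{t} + 6·L{1} = 2/s² + 6/s

Final answer: 2/s² + 6/s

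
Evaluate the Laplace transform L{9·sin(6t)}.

L{sin(ωt)} = ω/(s² + ω²), so L{sin(6t)} = 6/(s² + 36). Then L{9·sin(6t)} = 9·6/(s² + 36) = 54/(s² + 36)

Final answer: 54/(s² + 36)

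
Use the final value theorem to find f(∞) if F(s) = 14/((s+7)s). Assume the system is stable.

f(∞) = lim_{s→0} sF(s) = lim_{s→0} 14/(s+7) = 2

Final answer: 2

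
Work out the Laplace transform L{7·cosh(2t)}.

L{cosh(ωt)} = s/(s² - ω²), so L{cosh(2t)} = s/(s² - 4). Then L{7·cosh(2t)} = 7·s/(s² - 4) = 7s/(s² - 4)

Final answer: 7s/(s² - 4)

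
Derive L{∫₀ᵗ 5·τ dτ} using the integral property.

L{∫₀ᵗ f(τ)dτ} = F(s)/s with f(t) = 5t. F(s) = 5/s^2, so L{∫₀ᵗ 5·τ dτ} = (5/s^2)/s = 5/s^3. (Check: ∫₀ᵗ 5·τ dτ = 5t^2/2.)

Final answer: 5/s^3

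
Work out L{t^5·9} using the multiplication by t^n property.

L{9} = 9/s. d^1/ds^1[1/s] = -1/s². d^2/ds^2[1/s] = 2/s^3. d^3/ds^3[1/s] = -6/s^4. d^4/ds^4[1/s] = 24/s^5. d^5/ds^5[1/s] = -120/s^6. So L{t^5} = (-1)^{5}·-120/s^6 = 120/s^6. Then L{t^5·9} = 9·120/s^6 = 1080/s^6

Final answer: 1080/s^6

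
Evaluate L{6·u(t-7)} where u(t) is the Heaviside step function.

L{u(t-a)} = e^(-as)/s. Here a=7, so L{u(t-7)} = e^(-7s)/s, and L{6·u(t-7)} = 6·e^(-7s)/s

Final answer: 6·e^(-7s)/s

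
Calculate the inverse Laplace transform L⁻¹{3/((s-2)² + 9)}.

Using frequency shift, L⁻¹{3/((s-2)² + 9)} = e^(2t)·sin(3t)

Final answer: e^(2t)·sin(3t)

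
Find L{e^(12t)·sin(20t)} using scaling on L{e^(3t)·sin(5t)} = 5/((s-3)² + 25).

Scaling with a=4: L{e^(12t)·sin(20t)} = (1/4) · 5/((s/4-3)² + 25). Simplifying: 20/((s-12)² + 400)

Final answer: 20/((s-12)² + 400)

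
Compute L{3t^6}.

L{t^n} = n!/s^(n+1). So L{3t^6} = 3·6!/s^7 = 2160/s^7

Final answer: 2160/s^7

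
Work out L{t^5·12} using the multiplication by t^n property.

L{12} = 12/s. d^1/ds^1[1/s] = -1/s². d^2/ds^2[1/s] = 2/s^3. d^3/ds^3[1/s] = -6/s^4. d^4/ds^4[1/s] = 24/s^5. d^5/ds^5[1/s] = -120/s^6. So L{t^5} = (-1)^{5}·-120/s^6 = 120/s^6. Then L{t^5·12} = 12·120/s^6 = 1440/s^6

Final answer: 1440/s^6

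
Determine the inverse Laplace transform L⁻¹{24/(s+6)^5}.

L⁻¹{n!/(s-a)^(n+1)} = t^n·e^(at), so L⁻¹{24/(s+6)^5} = t^4·e^(-6t)

Final answer: t^4·e^(-6t)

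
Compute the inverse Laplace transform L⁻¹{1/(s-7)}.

L⁻¹{1/(s-a)} = e^(at), so L⁻¹{1/(s-7)} = e^(7t)

Final answer: e^(7t)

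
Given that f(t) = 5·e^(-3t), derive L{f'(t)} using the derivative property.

f(0) = 5, F(s) = 5/(s+3). L{f'(t)} = s·F(s) - f(0) = 5s/(s+3) - 5 = (5s - 5(s+3))/(s+3) = -15/(s+3)

Final answer: -15/(s+3)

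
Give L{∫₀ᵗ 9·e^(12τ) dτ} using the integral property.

L{∫₀ᵗ f(τ)dτ} = F(s)/s with F(s) = 9/(s-12), so L{∫₀ᵗ 9·e^(12τ) dτ} = 9/(s(s-12))

Final answer: 9/(s(s-12))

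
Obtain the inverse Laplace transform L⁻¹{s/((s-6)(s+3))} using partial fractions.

Using partial fractions, f(t) = (6e^(6t) + 3e^(-3t))/9

Final answer: (6e^(6t) + 3e^(-3t))/9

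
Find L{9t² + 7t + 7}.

L{9t² + 7t + 7} = 9·2/s³ + 7/s² + 7/s = 18/s³ + 7/s² + 7/s

Final answer: 18/s³ + 7/s² + 7/s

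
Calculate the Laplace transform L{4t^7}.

L{4t^7} = 4 · L{t^7} = 4 · 5040/s^8 = 20160/s^8

Final answer: 20160/s^8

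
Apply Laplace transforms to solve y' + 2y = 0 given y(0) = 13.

L{y'} + 2L{y} = 0. sY - 13 + 2Y = 0. Y(s+2) = 13. Y = 13/(s+2)

Final answer: y(t) = 13e^(-2t)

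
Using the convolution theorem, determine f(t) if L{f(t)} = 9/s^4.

9/s^4 = (9/s)·(1/s^3) = L{9}·L{t^2/2}. By convolution, f(t) = 9*t^2/2 = ∫₀ᵗ 9·τ^2/2 dτ = 9·t^3/6

Final answer: 9·t^3/6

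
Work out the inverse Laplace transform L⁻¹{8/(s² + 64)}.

L⁻¹{8/(s² + 64)} = sin(8t)

Final answer: sin(8t)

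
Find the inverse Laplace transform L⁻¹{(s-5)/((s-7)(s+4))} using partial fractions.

Using partial fractions, f(t) = (2e^(7t) + 9e^(-4t))/11

Final answer: (2e^(7t) + 9e^(-4t))/11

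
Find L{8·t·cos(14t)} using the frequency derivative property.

L{cos(14t)} = s/(s² + 196). Derivative: d/ds[s/(s² + 196)] = [(s² + 196) - s·2s]/(s² + 196)² = (196 - s²)/(s² + 196)². So L{t·cos(14t)} = -F'(s) = (s² - 196)/(s² + 196)². Then L{8·t·cos(14t)} = 8·(s² - 196)/(s² + 196)²

Final answer: 8·(s² - 196)/(s² + 196)²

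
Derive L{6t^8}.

L{t^n} = n!/s^(n+1). So L{6t^8} = 6·8!/s^9 = 241920/s^9

Final answer: 241920/s^9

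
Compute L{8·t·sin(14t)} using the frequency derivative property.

L{sin(14t)} = 14/(s² + 196). By L{t·f(t)} = -F'(s): -d/ds[14/(s² + 196)] = -(14)·(-2s)/(s² + 196)² = 28s/(s² + 196)². Then L{8·t·sin(14t)} = 8·28s/(s² + 196)² = 224s/(s² + 196)²

Final answer: 224s/(s² + 196)²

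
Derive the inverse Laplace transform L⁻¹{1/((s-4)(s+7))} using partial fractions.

Decompose: A/(s-4) + B/(s+7). A = 1/11, B = -1/11. f(t) = (e^(4t) - e^(-7t))/11

Final answer: (e^(4t) - e^(-7t))/11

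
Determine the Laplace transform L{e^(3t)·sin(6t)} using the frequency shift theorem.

Frequency shift: L{e^(at)f(t)} = F(s-a). L{e^(3t)·sin(6t)} = 6/((s-3)² + 36)

Final answer: 6/((s-3)² + 36)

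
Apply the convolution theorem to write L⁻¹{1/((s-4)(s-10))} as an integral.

1/((s-4)(s-10)) = (1/(s-4))·(1/(s-10)) = L{e^(4t)}·L{e^(10t)}. So f(t) = e^(4t)*e^(10t) = ∫₀ᵗ e^(4τ)·e^(10(t-τ)) dτ

Final answer: ∫₀ᵗ e^(4τ)·e^(10(t-τ)) dτ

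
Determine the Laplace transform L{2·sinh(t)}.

L{sinh(ωt)} = ω/(s² - ω²), so L{sinh(t)} = 1/(s² - 1). Then L{2·sinh(t)} = 2·1/(s² - 1) = 2/(s² - 1)

Final answer: 2/(s² - 1)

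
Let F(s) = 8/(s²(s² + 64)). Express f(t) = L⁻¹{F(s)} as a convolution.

8/(s²(s² + 64)) = (1/s²)·(8/(s² + 64)) = L{t}·L{sin(8t)}. So f(t) = t*(sin(8t)) = ∫₀ᵗ τ·sin(8(t-τ)) dτ

Final answer: ∫₀ᵗ τ·sin(8(t-τ)) dτ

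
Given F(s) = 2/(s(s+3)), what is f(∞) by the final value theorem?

f(∞) = lim_{s→0} s·2/(s(s+3)) = lim_{s→0} 2/(s+3) = 2/3 = 2/3

Final answer: 2/3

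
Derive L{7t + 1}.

L{7t + 1} = 7·L{t} + L{1} = 7/s² + 1/s

Final answer: 7/s² + 1/s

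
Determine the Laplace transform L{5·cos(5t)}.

L{cos(ωt)} = s/(s² + ω²), so L{cos(5t)} = s/(s² + 25). Then L{5·cos(5t)} = 5·s/(s² + 25) = 5s/(s² + 25)

Final answer: 5s/(s² + 25)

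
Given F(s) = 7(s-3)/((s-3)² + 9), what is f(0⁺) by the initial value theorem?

f(0⁺) = lim_{s→∞} sF(s) = lim_{s→∞} 7s(s-3)/((s-3)² + 9) = 7

Final answer: 7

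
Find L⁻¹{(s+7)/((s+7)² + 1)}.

Using frequency shift: L⁻¹{(s-a)/((s-a)² + b²)} = e^(at)cos(bt). Here a=-7, b=1

Final answer: e^(-7t)·cos(t)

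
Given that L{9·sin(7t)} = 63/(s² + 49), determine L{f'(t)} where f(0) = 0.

L{f'(t)} = s·F(s) - f(0) = s·63/(s² + 49) - 0 = 63s/(s² + 49)

Final answer: 63s/(s² + 49)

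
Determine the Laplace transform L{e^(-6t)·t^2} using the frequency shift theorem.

L{e^(at)·t^n} = n!/(s-a)^(n+1), so L{e^(-6t)·t^2} = 2/(s+6)^3

Final answer: 2/(s+6)^3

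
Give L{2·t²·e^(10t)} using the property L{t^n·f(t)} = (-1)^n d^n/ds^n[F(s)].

L{e^(10t)} = 1/(s-10). d/ds[1/(s-10)] = -1/(s-10)². d²/ds²[1/(s-10)] = 2/(s-10)³. So L{t²·e^(10t)} = (-1)² · 2/(s-10)³ = 2/(s-10)³. Then L{2·t²·e^(10t)} = 2·2/(s-10)³ = 4/(s-10)³

Final answer: 4/(s-10)³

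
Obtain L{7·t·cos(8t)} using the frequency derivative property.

L{cos(8t)} = s/(s² + 64). Derivative: d/ds[s/(s² + 64)] = [(s² + 64) - s·2s]/(s² + 64)² = (64 - s²)/(s² + 64)². So L{t·cos(8t)} = -F'(s) = (s² - 64)/(s² + 64)². Then L{7·t·cos(8t)} = 7·(s² - 64)/(s² + 64)²

Final answer: 7·(s² - 64)/(s² + 64)²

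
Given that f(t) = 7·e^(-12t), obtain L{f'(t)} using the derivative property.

f(0) = 7, F(s) = 7/(s+12). L{f'(t)} = s·F(s) - f(0) = 7s/(s+12) - 7 = (7s - 7(s+12))/(s+12) = -84/(s+12)

Final answer: -84/(s+12)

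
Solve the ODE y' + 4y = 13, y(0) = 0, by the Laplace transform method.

sY + 4Y = 13/s. Y = 13/(s(s+4)). Partial fractions: Y = 13/4/s - 13/4/(s+4)

Final answer: y(t) = 13/4(1 - e^(-4t))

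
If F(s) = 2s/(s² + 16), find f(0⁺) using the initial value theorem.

f(0⁺) = lim_{s→∞} s·2s/(s² + 16) = lim_{s→∞} 2s²/(s² + 16) = 2

Final answer: 2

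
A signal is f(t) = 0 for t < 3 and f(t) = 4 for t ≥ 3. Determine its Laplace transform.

f(t) = 4·u(t-3). L{u(t-3)} = e^(-3s)/s, so L{f(t)} = 4·e^(-3s)/s

Final answer: 4·e^(-3s)/s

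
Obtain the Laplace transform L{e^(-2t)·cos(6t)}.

L{e^(at)·cos(ωt)} = (s-a)/((s-a)² + ω²), so L{e^(-2t)·cos(6t)} = (s+2)/((s+2)² + 36)

Final answer: (s+2)/((s+2)² + 36)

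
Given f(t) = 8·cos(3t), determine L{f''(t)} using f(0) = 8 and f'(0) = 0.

F(s) = 8s/(s² + 9). L{f''(t)} = s²F(s) - sf(0) - f'(0) = 8s³/(s² + 9) - 8s = (8s³ - 8s(s² + 9))/(s² + 9) = -72s/(s² + 9)

Final answer: -72s/(s² + 9)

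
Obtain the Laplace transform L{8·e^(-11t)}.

L{e^(at)} = 1/(s-a), so L{e^(-11t)} = 1/(s+11). Then L{8·e^(-11t)} = 8/(s+11)

Final answer: 8/(s+11)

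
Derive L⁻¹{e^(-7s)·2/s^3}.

L⁻¹{2/s^3} = t^2. By the time shift theorem, L⁻¹{e^(-as)F(s)} = u(t-a)f(t-a) with a=7, so L⁻¹{e^(-7s)·2/s^3} = u(t-7)·(t-7)^2

Final answer: u(t-7)·(t-7)^2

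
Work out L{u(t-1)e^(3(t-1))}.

u(t-a)f(t-a) with f(t)=e^(3t). L{e^(3t)} = 1/(s-3). By time shift: e^(-s)/(s-3)

Final answer: e^(-s)/(s-3)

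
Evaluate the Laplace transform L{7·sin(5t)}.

L{sin(ωt)} = ω/(s² + ω²), so L{sin(5t)} = 5/(s² + 25). Then L{7·sin(5t)} = 7·5/(s² + 25) = 35/(s² + 25)

Final answer: 35/(s² + 25)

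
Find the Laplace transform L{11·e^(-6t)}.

L{e^(at)} = 1/(s-a), so L{e^(-6t)} = 1/(s+6). Then L{11·e^(-6t)} = 11/(s+6)

Final answer: 11/(s+6)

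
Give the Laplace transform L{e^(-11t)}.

L{e^(at)} = 1/(s-a), so L{e^(-11t)} = 1/(s+11)

Final answer: 1/(s+11)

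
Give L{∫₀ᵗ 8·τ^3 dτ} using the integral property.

L{∫₀ᵗ f(τ)dτ} = F(s)/s with f(t) = 8t^3. F(s) = 48/s^4, so L{∫₀ᵗ 8·τ^3 dτ} = (48/s^4)/s = 48/s^5. (Check: ∫₀ᵗ 8·τ^3 dτ = 8t^4/4.)

Final answer: 48/s^5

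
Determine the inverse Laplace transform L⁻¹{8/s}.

L⁻¹{c/s} = c, so L⁻¹{8/s} = 8

Final answer: 8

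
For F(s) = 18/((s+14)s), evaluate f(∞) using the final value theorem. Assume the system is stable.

f(∞) = lim_{s→0} sF(s) = lim_{s→0} 18/(s+14) = 9/7

Final answer: 9/7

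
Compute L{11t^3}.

L{t^n} = n!/s^(n+1). So L{11t^3} = 11·3!/s^4 = 66/s^4

Final answer: 66/s^4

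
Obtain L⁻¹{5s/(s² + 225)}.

This is the form c·s/(s² + a²) with a = 15, c = 5. L⁻¹ = 5·cos(15t)

Final answer: 5·cos(15t)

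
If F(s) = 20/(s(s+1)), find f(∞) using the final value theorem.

f(∞) = lim_{s→0} s·20/(s(s+1)) = lim_{s→0} 20/(s+1) = 20/1 = 20

Final answer: 20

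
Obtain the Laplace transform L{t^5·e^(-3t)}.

L{t^n·e^(at)} = n!/(s-a)^(n+1), so L{t^5·e^(-3t)} = 120/(s+3)^6

Final answer: 120/(s+3)^6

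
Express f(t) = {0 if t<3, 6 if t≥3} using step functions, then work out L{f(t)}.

f(t) = 6·u(t-3). L{u(t-3)} = e^(-3s)/s, so L{f(t)} = 6·e^(-3s)/s

Final answer: 6·e^(-3s)/s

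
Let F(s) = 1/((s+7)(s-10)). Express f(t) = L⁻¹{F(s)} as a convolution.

1/((s+7)(s-10)) = (1/(s+7))·(1/(s-10)) = L{e^(-7t)}·L{e^(10t)}. So f(t) = e^(-7t)*e^(10t) = ∫₀ᵗ e^(-7τ)·e^(10(t-τ)) dτ

Final answer: ∫₀ᵗ e^(-7τ)·e^(10(t-τ)) dτ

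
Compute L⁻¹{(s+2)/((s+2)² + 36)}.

Using frequency shift: L⁻¹{(s-a)/((s-a)² + b²)} = e^(at)cos(bt). Here a=-2, b=6

Final answer: e^(-2t)·cos(6t)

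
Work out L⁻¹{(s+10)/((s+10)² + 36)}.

Using frequency shift: L⁻¹{(s-a)/((s-a)² + b²)} = e^(at)cos(bt). Here a=-10, b=6

Final answer: e^(-10t)·cos(6t)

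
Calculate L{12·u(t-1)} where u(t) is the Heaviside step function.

L{u(t-a)} = e^(-as)/s. Here a=1, so L{u(t-1)} = e^(-s)/s, and L{12·u(t-1)} = 12·e^(-s)/s

Final answer: 12·e^(-s)/s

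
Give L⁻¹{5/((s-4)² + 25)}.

Form: b/((s-a)² + b²) → e^(at)sin(bt). With a=4, b=5

Final answer: e^(4t)·sin(5t)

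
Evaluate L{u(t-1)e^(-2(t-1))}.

u(t-a)f(t-a) with f(t)=e^(-2t). L{e^(-2t)} = 1/(s+2). By time shift: e^(-s)/(s+2)

Final answer: e^(-s)/(s+2)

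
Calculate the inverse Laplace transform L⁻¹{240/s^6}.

L⁻¹{n!/s^(n+1)} = t^n with n=5. So L⁻¹{120/s^6} = t^5, and L⁻¹{240/s^6} = (240/120)·t^5 = 2·t^5

Final answer: 2·t^5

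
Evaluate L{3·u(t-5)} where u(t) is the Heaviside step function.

L{u(t-a)} = e^(-as)/s. Here a=5, so L{u(t-5)} = e^(-5s)/s, and L{3·u(t-5)} = 3·e^(-5s)/s

Final answer: 3·e^(-5s)/s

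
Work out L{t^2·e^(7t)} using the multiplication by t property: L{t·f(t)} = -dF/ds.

Using L{t^n·e^(at)} = n!/(s-a)^(n+1), L{t^2·e^(7t)} = 2/(s-7)^3

Final answer: 2/(s-7)^3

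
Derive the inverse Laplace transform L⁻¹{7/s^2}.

L⁻¹{n!/s^(n+1)} = t^n with n=1. So L⁻¹{1/s^2} = t, and L⁻¹{7/s^2} = (7/1)·t = 7·t

Final answer: 7·t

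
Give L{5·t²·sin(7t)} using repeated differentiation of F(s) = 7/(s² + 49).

F(s) = 7/(s² + 49). F'(s) = -14s/(s² + 49)². F''(s) = -14(49 - 3s²)/(s² + 49)³ = (42s² - 686)/(s² + 49)³. So L{t²·sin(7t)} = (-1)² F''(s) = (42s² - 686)/(s² + 49)³. Then L{5·t²·sin(7t)} = 5·(42s² - 686)/(s² + 49)³ = (210s² - 3430)/(s² + 49)³

Final answer: (210s² - 3430)/(s² + 49)³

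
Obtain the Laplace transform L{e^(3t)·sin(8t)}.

L{e^(at)·sin(ωt)} = ω/((s-a)² + ω²), so L{e^(3t)·sin(8t)} = 8/((s-3)² + 64)

Final answer: 8/((s-3)² + 64)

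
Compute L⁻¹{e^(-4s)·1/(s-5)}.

L⁻¹{1/(s-5)} = e^(5t). By the time shift theorem, L⁻¹{e^(-as)F(s)} = u(t-a)f(t-a) with a=4, so L⁻¹{e^(-4s)·1/(s-5)} = u(t-4)·e^(5(t-4))

Final answer: u(t-4)·e^(5(t-4))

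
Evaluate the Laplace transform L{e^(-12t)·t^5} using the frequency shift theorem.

L{e^(at)·t^n} = n!/(s-a)^(n+1), so L{e^(-12t)·t^5} = 120/(s+12)^6

Final answer: 120/(s+12)^6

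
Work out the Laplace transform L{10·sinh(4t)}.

L{sinh(ωt)} = ω/(s² - ω²), so L{sinh(4t)} = 4/(s² - 16). Then L{10·sinh(4t)} = 10·4/(s² - 16) = 40/(s² - 16)

Final answer: 40/(s² - 16)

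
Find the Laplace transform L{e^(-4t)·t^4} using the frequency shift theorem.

L{e^(at)·t^n} = n!/(s-a)^(n+1), so L{e^(-4t)·t^4} = 24/(s+4)^5

Final answer: 24/(s+4)^5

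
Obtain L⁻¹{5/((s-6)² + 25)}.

Form: b/((s-a)² + b²) → e^(at)sin(bt). With a=6, b=5

Final answer: e^(6t)·sin(5t)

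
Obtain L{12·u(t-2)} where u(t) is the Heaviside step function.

L{u(t-a)} = e^(-as)/s. Here a=2, so L{u(t-2)} = e^(-2s)/s, and L{12·u(t-2)} = 12·e^(-2s)/s

Final answer: 12·e^(-2s)/s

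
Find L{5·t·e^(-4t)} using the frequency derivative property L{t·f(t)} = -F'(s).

L{e^(-4t)} = 1/(s+4). By frequency derivative: L{t·e^(-4t)} = -d/ds[1/(s+4)] = -(-1)/(s+4)² = 1/(s+4)². Then L{5·t·e^(-4t)} = 5·1/(s+4)² = 5/(s+4)²

Final answer: 5/(s+4)²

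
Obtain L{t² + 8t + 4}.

L{t² + 8t + 4} = 2/s³ + 8/s² + 4/s = 2/s³ + 8/s² + 4/s

Final answer: 2/s³ + 8/s² + 4/s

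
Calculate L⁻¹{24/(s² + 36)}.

This is the form c·a/(s² + a²) with a = 6, c = 4. L⁻¹ = 4·sin(6t)

Final answer: 4·sin(6t)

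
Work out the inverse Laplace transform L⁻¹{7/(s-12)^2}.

L⁻¹{n!/(s-a)^(n+1)} = t^n·e^(at) with n=1, a=12. So L⁻¹{1/(s-12)^2} = t·e^(12t), and L⁻¹{7/(s-12)^2} = (7/1)·t·e^(12t) = 7·t·e^(12t)

Final answer: 7·t·e^(12t)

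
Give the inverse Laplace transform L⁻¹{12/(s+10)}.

L⁻¹{1/(s-a)} = e^(at), so L⁻¹{1/(s+10)} = e^(-10t), and L⁻¹{12/(s+10)} = 12·e^(-10t)

Final answer: 12·e^(-10t)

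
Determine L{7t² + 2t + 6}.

L{7t² + 2t + 6} = 7·2/s³ + 2/s² + 6/s = 14/s³ + 2/s² + 6/s

Final answer: 14/s³ + 2/s² + 6/s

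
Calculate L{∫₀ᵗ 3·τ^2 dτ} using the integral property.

L{∫₀ᵗ f(τ)dτ} = F(s)/s with f(t) = 3t^2. F(s) = 6/s^3, so L{∫₀ᵗ 3·τ^2 dτ} = (6/s^3)/s = 6/s^4. (Check: ∫₀ᵗ 3·τ^2 dτ = 3t^3/3.)

Final answer: 6/s^4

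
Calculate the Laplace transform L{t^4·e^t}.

L{t^n·e^(at)} = n!/(s-a)^(n+1), so L{t^4·e^t} = 24/(s-1)^5

Final answer: 24/(s-1)^5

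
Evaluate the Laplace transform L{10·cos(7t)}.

L{cos(ωt)} = s/(s² + ω²), so L{cos(7t)} = s/(s² + 49). Then L{10·cos(7t)} = 10·s/(s² + 49) = 10s/(s² + 49)

Final answer: 10s/(s² + 49)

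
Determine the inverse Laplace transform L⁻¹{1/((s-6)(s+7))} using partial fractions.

Decompose: A/(s-6) + B/(s+7). A = 1/13, B = -1/13. f(t) = (e^(6t) - e^(-7t))/13

Final answer: (e^(6t) - e^(-7t))/13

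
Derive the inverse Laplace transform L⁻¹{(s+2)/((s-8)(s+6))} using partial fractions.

Using partial fractions, f(t) = (10e^(8t) + 4e^(-6t))/14

Final answer: (10e^(8t) + 4e^(-6t))/14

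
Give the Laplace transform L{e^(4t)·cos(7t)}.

L{e^(at)·cos(ωt)} = (s-a)/((s-a)² + ω²), so L{e^(4t)·cos(7t)} = (s-4)/((s-4)² + 49)

Final answer: (s-4)/((s-4)² + 49)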